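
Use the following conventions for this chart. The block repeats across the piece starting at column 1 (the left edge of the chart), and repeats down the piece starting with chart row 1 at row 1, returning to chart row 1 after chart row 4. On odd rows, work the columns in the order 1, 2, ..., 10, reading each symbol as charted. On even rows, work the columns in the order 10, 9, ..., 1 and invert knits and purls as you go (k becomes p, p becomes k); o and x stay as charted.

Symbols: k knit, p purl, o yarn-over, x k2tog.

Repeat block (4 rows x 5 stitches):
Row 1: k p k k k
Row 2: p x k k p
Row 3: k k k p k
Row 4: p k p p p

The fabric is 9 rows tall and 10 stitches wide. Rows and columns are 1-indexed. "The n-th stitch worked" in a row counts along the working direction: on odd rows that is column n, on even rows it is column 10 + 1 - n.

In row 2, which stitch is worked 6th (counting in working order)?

Result:
k

Derivation:
Row 2: (2-1) mod 4 = 1, so use chart row 2. Even row -> WS.
Chart row 2 tiled across columns 1-10: p x k k p p x k k p
WS: work from column 10 back to column 1 (reverse the tiled row), swapping k<->p (o and x unchanged).
Row 2 as worked: k p p x k k p p x k
The 6th stitch worked is k.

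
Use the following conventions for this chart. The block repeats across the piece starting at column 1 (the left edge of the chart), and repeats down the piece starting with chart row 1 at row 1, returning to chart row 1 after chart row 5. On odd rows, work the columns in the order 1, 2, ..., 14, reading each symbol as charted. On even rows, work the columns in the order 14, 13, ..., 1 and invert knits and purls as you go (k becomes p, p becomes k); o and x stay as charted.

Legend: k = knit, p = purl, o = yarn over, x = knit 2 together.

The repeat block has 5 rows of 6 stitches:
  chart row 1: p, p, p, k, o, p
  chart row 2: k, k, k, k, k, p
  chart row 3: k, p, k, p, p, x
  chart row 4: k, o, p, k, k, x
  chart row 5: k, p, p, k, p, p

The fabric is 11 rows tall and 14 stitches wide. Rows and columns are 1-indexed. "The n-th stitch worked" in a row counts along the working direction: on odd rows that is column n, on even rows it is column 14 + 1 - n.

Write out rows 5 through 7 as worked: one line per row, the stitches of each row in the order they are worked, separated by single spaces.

Row 5: chart row 5, RS - tile across columns 1-14 and work as-is.
Row 6: chart row 1, WS - tiled (columns 1-14): p p p k o p p p p k o p p p; work from column 14 back to 1 with k<->p swapped.
Row 7: chart row 2, RS - tile across columns 1-14 and work as-is.

Result:
k p p k p p k p p k p p k p
k k k o p k k k k o p k k k
k k k k k p k k k k k p k k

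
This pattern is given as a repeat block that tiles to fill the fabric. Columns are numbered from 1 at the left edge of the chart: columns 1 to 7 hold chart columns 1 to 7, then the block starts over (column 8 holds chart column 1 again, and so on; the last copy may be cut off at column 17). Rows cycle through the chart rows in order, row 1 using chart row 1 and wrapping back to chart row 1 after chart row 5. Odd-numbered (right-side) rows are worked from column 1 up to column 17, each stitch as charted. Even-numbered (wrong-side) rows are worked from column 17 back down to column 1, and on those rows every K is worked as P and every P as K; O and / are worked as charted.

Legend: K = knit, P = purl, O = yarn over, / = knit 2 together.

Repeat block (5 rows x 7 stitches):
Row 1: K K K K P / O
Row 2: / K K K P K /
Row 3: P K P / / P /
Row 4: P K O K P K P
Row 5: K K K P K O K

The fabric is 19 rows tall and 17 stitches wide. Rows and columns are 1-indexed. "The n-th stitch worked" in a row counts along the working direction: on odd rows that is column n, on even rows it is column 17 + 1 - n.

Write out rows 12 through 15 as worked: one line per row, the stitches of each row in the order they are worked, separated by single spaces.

Result:
P P / / P K P P P / / P K P P P /
P K P / / P / P K P / / P / P K P
O P K K P K P O P K K P K P O P K
K K K P K O K K K K P K O K K K K

Derivation:
Row 12: chart row 2, WS - tiled (columns 1-17): / K K K P K / / K K K P K / / K K; work from column 17 back to 1 with K<->P swapped.
Row 13: chart row 3, RS - tile across columns 1-17 and work as-is.
Row 14: chart row 4, WS - tiled (columns 1-17): P K O K P K P P K O K P K P P K O; work from column 17 back to 1 with K<->P swapped.
Row 15: chart row 5, RS - tile across columns 1-17 and work as-is.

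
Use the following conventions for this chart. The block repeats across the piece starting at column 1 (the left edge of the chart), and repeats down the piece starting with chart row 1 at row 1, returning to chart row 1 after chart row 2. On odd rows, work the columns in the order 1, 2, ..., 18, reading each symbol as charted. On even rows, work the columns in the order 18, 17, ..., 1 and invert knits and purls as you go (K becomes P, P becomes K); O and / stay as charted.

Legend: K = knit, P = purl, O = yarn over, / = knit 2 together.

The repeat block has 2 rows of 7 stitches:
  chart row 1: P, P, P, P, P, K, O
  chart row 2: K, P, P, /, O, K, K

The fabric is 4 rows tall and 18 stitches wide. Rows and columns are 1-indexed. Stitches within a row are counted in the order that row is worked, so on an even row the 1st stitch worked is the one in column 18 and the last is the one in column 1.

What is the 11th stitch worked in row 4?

Row 4: (4-1) mod 2 = 1, so use chart row 2. Even row -> WS.
Chart row 2 tiled across columns 1-18: K P P / O K K K P P / O K K K P P /
WS: work from column 18 back to column 1 (reverse the tiled row), swapping K<->P (O and / unchanged).
Row 4 as worked: / K K P P P O / K K P P P O / K K P
The 11th stitch worked is P.

Stitch:
P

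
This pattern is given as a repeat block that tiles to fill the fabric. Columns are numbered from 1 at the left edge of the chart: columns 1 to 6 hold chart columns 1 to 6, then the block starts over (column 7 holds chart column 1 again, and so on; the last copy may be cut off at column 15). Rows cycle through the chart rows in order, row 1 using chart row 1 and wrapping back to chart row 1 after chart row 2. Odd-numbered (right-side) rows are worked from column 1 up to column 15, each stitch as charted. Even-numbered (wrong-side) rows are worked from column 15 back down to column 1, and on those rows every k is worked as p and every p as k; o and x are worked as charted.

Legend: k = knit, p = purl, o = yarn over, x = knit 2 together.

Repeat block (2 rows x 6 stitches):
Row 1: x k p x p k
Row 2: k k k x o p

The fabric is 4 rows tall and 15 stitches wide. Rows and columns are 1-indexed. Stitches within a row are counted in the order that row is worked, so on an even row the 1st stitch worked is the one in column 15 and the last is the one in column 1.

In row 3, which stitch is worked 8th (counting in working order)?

Result:
k

Derivation:
Row 3: (3-1) mod 2 = 0, so use chart row 1. Odd row -> RS.
Chart row 1 tiled across columns 1-15: x k p x p k x k p x p k x k p
Right side: take the tiled row as-is (worked left to right from column 1).
The 8th stitch worked is k.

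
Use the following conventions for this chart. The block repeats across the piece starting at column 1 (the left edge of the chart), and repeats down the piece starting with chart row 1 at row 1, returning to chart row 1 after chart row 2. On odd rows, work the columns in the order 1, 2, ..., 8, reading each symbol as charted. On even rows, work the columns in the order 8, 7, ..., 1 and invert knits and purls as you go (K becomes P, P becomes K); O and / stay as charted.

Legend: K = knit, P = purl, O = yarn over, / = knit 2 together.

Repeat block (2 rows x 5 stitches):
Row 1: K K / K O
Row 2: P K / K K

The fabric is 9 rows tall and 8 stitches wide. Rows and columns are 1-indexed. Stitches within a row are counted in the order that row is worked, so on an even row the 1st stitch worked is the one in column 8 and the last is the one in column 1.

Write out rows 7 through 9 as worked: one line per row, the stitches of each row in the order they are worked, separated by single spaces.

Row 7: chart row 1, RS - tile across columns 1-8 and work as-is.
Row 8: chart row 2, WS - tiled (columns 1-8): P K / K K P K /; work from column 8 back to 1 with K<->P swapped.
Row 9: chart row 1, RS - tile across columns 1-8 and work as-is.

Rows as worked:
K K / K O K K /
/ P K P P / P K
K K / K O K K /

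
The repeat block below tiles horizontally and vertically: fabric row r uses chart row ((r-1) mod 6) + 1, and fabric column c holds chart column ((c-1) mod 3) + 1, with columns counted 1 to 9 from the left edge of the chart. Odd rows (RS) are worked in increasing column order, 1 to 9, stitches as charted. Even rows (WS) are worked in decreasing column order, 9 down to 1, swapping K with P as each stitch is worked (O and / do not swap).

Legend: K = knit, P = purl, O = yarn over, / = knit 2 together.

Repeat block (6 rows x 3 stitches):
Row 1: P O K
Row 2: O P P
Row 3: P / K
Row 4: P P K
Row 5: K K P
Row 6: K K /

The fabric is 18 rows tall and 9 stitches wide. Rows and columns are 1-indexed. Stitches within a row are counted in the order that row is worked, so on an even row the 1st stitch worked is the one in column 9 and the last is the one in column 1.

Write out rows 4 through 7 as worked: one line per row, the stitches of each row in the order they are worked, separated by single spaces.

Row 4: chart row 4, WS - tiled (columns 1-9): P P K P P K P P K; work from column 9 back to 1 with K<->P swapped.
Row 5: chart row 5, RS - tile across columns 1-9 and work as-is.
Row 6: chart row 6, WS - tiled (columns 1-9): K K / K K / K K /; work from column 9 back to 1 with K<->P swapped.
Row 7: chart row 1, RS - tile across columns 1-9 and work as-is.

== ROWS AS WORKED ==
P K K P K K P K K
K K P K K P K K P
/ P P / P P / P P
P O K P O K P O K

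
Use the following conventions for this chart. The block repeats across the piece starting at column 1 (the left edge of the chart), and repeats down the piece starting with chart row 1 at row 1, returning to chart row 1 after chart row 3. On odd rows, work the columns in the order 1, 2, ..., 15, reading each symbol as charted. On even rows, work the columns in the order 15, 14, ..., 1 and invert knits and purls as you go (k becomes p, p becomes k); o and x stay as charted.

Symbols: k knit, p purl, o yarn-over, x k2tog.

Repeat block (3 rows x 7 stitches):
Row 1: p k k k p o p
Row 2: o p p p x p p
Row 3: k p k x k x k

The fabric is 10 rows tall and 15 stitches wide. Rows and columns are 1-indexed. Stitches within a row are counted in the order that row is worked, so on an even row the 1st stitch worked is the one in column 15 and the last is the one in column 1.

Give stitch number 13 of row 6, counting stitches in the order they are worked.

== STITCH ==
p

Derivation:
Row 6 uses chart row ((6-1) mod 3)+1 = 3. Row 6 is even, so WS.
Chart row 3 tiled across columns 1-15: k p k x k x k k p k x k x k k
WS row: flip the tiled sequence (start at column 15) and apply k<->p; o and x stay.
Row 6 as worked: p p x p x p k p p x p x p k p
The 13th stitch worked is p.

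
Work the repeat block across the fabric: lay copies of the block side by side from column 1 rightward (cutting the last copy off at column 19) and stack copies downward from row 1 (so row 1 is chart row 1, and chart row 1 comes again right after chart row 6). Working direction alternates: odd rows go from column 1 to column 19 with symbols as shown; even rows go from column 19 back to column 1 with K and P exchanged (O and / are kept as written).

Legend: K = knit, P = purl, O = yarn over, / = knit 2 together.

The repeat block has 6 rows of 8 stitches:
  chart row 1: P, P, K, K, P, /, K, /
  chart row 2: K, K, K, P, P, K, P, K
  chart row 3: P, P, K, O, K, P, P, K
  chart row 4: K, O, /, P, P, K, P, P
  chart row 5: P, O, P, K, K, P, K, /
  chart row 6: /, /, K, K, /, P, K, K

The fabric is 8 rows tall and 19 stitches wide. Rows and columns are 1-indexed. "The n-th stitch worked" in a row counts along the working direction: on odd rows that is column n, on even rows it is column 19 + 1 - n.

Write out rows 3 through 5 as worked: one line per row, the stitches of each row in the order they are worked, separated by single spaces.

Row 3: chart row 3, RS - tile across columns 1-19 and work as-is.
Row 4: chart row 4, WS - tiled (columns 1-19): K O / P P K P P K O / P P K P P K O /; work from column 19 back to 1 with K<->P swapped.
Row 5: chart row 5, RS - tile across columns 1-19 and work as-is.

Rows as worked:
P P K O K P P K P P K O K P P K P P K
/ O P K K P K K / O P K K P K K / O P
P O P K K P K / P O P K K P K / P O P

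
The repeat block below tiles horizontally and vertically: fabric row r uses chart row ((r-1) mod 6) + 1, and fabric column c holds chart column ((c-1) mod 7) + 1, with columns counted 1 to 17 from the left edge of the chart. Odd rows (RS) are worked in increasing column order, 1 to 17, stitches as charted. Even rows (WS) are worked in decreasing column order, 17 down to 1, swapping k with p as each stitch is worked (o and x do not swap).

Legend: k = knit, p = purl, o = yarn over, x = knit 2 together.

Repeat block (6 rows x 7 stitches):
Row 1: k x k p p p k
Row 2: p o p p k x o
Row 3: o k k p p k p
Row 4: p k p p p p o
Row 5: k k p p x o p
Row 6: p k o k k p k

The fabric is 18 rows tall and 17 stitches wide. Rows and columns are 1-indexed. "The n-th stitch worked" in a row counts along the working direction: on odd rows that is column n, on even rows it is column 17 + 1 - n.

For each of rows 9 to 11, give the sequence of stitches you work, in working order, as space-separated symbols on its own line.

Row 9: chart row 3, RS - tile across columns 1-17 and work as-is.
Row 10: chart row 4, WS - tiled (columns 1-17): p k p p p p o p k p p p p o p k p; work from column 17 back to 1 with k<->p swapped.
Row 11: chart row 5, RS - tile across columns 1-17 and work as-is.

Rows as worked:
o k k p p k p o k k p p k p o k k
k p k o k k k k p k o k k k k p k
k k p p x o p k k p p x o p k k p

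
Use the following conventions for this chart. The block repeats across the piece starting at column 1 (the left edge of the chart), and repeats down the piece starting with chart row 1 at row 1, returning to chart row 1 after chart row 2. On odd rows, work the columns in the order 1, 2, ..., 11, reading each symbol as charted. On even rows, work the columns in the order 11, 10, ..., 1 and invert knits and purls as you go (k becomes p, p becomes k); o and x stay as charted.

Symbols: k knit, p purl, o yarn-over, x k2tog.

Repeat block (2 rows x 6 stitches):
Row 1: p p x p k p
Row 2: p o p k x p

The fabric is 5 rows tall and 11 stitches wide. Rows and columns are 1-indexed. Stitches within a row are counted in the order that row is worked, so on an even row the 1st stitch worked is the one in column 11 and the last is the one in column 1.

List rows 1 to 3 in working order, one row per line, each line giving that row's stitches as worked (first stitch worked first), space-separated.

Rows as worked:
p p x p k p p p x p k
x p k o k k x p k o k
p p x p k p p p x p k

Derivation:
Row 1: chart row 1, RS - tile across columns 1-11 and work as-is.
Row 2: chart row 2, WS - tiled (columns 1-11): p o p k x p p o p k x; work from column 11 back to 1 with k<->p swapped.
Row 3: chart row 1, RS - tile across columns 1-11 and work as-is.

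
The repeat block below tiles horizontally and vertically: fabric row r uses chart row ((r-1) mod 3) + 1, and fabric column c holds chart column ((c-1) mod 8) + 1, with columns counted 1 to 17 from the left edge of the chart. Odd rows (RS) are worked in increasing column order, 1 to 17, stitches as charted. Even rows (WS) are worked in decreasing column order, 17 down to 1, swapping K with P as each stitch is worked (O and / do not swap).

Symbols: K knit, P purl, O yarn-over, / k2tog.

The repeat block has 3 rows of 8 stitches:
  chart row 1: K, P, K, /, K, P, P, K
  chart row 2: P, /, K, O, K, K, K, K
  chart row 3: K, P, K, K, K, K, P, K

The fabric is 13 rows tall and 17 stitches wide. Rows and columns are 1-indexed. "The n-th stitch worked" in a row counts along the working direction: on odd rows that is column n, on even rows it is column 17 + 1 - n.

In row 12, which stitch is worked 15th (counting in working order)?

Row 12 uses chart row ((12-1) mod 3)+1 = 3. Row 12 is even, so WS.
Chart row 3 tiled across columns 1-17: K P K K K K P K K P K K K K P K K
WS: work from column 17 back to column 1 (reverse the tiled row), swapping K<->P (O and / unchanged).
Row 12 as worked: P P K P P P P K P P K P P P P K P
The 15th stitch worked is P.

== STITCH ==
P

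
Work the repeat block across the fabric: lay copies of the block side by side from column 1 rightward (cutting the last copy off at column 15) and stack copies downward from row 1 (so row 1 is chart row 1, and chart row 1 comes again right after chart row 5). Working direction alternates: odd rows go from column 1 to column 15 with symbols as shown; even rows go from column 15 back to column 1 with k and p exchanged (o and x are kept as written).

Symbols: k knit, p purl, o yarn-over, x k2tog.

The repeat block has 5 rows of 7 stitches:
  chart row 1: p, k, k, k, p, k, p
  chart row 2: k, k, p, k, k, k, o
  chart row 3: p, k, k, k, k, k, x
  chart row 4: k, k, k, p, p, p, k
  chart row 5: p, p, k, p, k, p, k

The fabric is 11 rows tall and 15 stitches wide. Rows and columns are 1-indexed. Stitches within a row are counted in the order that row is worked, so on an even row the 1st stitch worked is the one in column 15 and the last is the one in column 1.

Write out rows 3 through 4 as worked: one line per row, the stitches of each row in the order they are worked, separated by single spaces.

Row 3: chart row 3, RS - tile across columns 1-15 and work as-is.
Row 4: chart row 4, WS - tiled (columns 1-15): k k k p p p k k k k p p p k k; work from column 15 back to 1 with k<->p swapped.

== ROWS AS WORKED ==
p k k k k k x p k k k k k x p
p p k k k p p p p k k k p p p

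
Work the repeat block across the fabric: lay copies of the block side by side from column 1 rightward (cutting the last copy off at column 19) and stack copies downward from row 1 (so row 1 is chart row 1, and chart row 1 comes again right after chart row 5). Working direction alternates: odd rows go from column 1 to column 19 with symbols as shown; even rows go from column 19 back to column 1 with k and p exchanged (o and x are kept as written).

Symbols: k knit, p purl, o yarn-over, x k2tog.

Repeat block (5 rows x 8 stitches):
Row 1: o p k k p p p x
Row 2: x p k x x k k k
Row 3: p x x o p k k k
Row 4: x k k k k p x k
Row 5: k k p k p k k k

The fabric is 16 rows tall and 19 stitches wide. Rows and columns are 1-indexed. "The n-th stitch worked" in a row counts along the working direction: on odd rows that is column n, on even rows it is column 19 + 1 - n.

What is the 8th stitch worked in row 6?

Stitch:
p

Derivation:
Row 6: (6-1) mod 5 = 0, so use chart row 1. Even row -> WS.
Chart row 1 tiled across columns 1-19: o p k k p p p x o p k k p p p x o p k
Wrong side: read the tiled row from column 19 down to 1 and exchange k with p (leave o, x).
Row 6 as worked: p k o x k k k p p k o x k k k p p k o
Counting 8 along the worked row gives p.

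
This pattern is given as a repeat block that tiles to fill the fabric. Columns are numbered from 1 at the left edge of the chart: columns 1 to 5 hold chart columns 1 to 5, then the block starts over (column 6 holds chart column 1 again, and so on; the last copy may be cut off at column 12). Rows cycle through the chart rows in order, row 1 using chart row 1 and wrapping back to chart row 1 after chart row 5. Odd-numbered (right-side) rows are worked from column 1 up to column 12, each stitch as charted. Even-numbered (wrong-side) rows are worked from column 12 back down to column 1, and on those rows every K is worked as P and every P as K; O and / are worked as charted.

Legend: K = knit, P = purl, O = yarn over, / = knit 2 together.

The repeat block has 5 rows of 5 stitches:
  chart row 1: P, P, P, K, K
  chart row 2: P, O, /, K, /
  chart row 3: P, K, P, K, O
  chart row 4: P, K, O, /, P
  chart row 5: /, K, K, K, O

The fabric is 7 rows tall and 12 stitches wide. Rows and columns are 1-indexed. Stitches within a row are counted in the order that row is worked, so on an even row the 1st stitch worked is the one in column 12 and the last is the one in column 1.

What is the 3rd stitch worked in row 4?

Row 4 uses chart row ((4-1) mod 5)+1 = 4. Row 4 is even, so WS.
Chart row 4 tiled across columns 1-12: P K O / P P K O / P P K
WS: work from column 12 back to column 1 (reverse the tiled row), swapping K<->P (O and / unchanged).
Row 4 as worked: P K K / O P K K / O P K
The 3rd stitch worked is K.

Result:
K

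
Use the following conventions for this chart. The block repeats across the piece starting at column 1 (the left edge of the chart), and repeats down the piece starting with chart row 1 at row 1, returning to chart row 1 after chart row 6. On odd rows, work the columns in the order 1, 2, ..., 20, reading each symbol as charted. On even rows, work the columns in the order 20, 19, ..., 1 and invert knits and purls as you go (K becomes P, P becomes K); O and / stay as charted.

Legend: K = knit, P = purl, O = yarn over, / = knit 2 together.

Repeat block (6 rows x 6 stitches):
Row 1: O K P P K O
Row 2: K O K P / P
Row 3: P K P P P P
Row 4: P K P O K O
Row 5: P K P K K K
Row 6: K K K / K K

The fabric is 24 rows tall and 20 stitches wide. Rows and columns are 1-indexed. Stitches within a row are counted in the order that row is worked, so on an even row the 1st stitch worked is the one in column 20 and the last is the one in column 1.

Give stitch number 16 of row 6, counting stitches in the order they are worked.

Stitch:
P

Derivation:
Row 6: (6-1) mod 6 = 5, so use chart row 6. Even row -> WS.
Chart row 6 tiled across columns 1-20: K K K / K K K K K / K K K K K / K K K K
Wrong side: read the tiled row from column 20 down to 1 and exchange K with P (leave O, /).
Row 6 as worked: P P P P / P P P P P / P P P P P / P P P
The 16th stitch worked is P.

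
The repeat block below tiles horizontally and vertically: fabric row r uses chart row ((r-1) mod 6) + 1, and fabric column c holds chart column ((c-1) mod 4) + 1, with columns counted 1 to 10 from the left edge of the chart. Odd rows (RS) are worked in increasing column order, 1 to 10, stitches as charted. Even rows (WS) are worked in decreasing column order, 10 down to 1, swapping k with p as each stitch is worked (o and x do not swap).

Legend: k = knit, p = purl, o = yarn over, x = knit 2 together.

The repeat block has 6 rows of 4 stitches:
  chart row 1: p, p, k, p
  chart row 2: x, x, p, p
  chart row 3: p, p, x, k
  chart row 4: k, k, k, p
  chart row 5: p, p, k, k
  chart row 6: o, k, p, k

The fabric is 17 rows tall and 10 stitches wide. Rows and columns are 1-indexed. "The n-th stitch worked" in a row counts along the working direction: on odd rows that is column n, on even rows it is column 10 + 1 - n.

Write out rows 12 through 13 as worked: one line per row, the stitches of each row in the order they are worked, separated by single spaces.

== ROWS AS WORKED ==
p o p k p o p k p o
p p k p p p k p p p

Derivation:
Row 12: chart row 6, WS - tiled (columns 1-10): o k p k o k p k o k; work from column 10 back to 1 with k<->p swapped.
Row 13: chart row 1, RS - tile across columns 1-10 and work as-is.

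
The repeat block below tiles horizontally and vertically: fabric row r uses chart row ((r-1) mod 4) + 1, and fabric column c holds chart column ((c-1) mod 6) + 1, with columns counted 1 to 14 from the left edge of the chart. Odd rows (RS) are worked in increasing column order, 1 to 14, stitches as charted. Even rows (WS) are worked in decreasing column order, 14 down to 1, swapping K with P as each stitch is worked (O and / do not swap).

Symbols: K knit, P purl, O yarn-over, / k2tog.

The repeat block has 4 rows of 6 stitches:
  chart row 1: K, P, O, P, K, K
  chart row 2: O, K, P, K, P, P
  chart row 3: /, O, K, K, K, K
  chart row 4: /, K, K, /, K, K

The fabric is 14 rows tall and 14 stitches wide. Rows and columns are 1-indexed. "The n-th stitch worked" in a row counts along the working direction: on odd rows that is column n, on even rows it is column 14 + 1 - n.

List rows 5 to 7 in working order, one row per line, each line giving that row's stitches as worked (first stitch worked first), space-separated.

Row 5: chart row 1, RS - tile across columns 1-14 and work as-is.
Row 6: chart row 2, WS - tiled (columns 1-14): O K P K P P O K P K P P O K; work from column 14 back to 1 with K<->P swapped.
Row 7: chart row 3, RS - tile across columns 1-14 and work as-is.

Rows as worked:
K P O P K K K P O P K K K P
P O K K P K P O K K P K P O
/ O K K K K / O K K K K / O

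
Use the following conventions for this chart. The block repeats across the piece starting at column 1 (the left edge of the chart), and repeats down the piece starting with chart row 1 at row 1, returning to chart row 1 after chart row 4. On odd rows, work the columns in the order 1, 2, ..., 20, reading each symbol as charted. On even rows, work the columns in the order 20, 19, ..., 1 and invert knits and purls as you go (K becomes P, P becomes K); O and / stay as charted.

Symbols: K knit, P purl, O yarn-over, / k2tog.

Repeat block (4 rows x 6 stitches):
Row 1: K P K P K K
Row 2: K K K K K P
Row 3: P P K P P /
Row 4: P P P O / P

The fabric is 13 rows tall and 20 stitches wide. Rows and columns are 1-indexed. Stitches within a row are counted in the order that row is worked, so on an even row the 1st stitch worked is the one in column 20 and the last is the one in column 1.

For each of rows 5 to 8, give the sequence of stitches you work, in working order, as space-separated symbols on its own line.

Row 5: chart row 1, RS - tile across columns 1-20 and work as-is.
Row 6: chart row 2, WS - tiled (columns 1-20): K K K K K P K K K K K P K K K K K P K K; work from column 20 back to 1 with K<->P swapped.
Row 7: chart row 3, RS - tile across columns 1-20 and work as-is.
Row 8: chart row 4, WS - tiled (columns 1-20): P P P O / P P P P O / P P P P O / P P P; work from column 20 back to 1 with K<->P swapped.

Result:
K P K P K K K P K P K K K P K P K K K P
P P K P P P P P K P P P P P K P P P P P
P P K P P / P P K P P / P P K P P / P P
K K K / O K K K K / O K K K K / O K K K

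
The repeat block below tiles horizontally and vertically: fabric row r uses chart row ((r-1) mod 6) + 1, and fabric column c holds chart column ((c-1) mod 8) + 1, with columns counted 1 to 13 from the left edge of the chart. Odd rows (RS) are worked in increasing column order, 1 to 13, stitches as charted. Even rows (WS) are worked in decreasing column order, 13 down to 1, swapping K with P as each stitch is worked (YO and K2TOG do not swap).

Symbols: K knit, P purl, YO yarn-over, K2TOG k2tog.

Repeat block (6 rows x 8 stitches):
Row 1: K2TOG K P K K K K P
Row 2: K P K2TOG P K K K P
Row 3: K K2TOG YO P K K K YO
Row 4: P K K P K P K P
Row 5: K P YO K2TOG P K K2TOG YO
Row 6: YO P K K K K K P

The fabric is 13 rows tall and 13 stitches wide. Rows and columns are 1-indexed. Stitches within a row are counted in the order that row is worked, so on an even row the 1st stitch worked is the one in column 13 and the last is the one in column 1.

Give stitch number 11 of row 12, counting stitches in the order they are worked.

Stitch:
P

Derivation:
For row 12: chart row = ((12-1) mod 6) + 1 = 6; this is a WS (even) row.
Chart row 6 tiled across columns 1-13: YO P K K K K K P YO P K K K
WS: work from column 13 back to column 1 (reverse the tiled row), swapping K<->P (YO and K2TOG unchanged).
Row 12 as worked: P P P K YO K P P P P P K YO
Counting 11 along the worked row gives P.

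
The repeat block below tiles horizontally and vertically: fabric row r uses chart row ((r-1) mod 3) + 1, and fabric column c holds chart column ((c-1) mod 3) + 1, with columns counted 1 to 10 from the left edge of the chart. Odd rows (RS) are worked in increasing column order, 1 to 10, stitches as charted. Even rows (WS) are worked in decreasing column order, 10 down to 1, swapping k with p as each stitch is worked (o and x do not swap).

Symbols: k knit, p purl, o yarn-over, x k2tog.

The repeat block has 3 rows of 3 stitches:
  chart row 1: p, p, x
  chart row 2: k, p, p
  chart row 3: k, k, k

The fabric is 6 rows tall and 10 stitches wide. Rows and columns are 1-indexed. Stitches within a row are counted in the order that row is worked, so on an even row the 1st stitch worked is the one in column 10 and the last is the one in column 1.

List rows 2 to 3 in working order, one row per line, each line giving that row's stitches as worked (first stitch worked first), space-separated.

Row 2: chart row 2, WS - tiled (columns 1-10): k p p k p p k p p k; work from column 10 back to 1 with k<->p swapped.
Row 3: chart row 3, RS - tile across columns 1-10 and work as-is.

== ROWS AS WORKED ==
p k k p k k p k k p
k k k k k k k k k k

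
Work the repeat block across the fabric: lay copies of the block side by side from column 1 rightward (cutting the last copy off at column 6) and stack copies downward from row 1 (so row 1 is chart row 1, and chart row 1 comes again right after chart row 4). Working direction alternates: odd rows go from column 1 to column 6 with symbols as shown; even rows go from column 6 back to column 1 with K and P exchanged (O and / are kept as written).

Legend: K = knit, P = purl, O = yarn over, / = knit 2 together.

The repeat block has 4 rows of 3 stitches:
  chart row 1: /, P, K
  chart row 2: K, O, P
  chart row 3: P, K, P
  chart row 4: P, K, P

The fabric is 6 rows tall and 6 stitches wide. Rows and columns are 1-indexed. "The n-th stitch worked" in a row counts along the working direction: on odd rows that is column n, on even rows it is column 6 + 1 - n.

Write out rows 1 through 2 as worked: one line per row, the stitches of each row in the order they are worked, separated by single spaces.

Rows as worked:
/ P K / P K
K O P K O P

Derivation:
Row 1: chart row 1, RS - tile across columns 1-6 and work as-is.
Row 2: chart row 2, WS - tiled (columns 1-6): K O P K O P; work from column 6 back to 1 with K<->P swapped.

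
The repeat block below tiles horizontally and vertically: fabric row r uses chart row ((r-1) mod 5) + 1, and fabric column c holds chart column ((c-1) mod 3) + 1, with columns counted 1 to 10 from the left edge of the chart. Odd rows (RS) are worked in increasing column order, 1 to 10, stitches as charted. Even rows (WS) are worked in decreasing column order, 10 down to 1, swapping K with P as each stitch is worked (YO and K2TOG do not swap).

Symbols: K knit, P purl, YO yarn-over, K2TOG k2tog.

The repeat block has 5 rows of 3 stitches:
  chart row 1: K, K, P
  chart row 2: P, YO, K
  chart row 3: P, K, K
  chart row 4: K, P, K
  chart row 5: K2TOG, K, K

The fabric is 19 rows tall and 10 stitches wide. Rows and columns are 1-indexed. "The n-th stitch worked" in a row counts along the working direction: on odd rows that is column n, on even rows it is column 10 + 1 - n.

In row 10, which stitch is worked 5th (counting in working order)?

Stitch:
P

Derivation:
Row 10: (10-1) mod 5 = 4, so use chart row 5. Even row -> WS.
Chart row 5 tiled across columns 1-10: K2TOG K K K2TOG K K K2TOG K K K2TOG
Wrong side: read the tiled row from column 10 down to 1 and exchange K with P (leave YO, K2TOG).
Row 10 as worked: K2TOG P P K2TOG P P K2TOG P P K2TOG
The 5th stitch worked is P.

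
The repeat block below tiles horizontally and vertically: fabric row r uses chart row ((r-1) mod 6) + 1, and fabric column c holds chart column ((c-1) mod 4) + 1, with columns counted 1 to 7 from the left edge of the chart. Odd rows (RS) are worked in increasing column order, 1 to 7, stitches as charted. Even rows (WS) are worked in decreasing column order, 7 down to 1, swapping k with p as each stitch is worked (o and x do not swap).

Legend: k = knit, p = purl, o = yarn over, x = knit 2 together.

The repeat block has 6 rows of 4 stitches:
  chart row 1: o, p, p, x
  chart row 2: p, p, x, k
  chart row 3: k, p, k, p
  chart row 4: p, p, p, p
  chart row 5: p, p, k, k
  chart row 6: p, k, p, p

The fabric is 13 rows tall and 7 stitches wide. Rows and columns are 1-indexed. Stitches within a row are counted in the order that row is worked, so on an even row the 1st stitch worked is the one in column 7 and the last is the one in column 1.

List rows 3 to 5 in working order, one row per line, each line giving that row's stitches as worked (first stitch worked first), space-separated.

== ROWS AS WORKED ==
k p k p k p k
k k k k k k k
p p k k p p k

Derivation:
Row 3: chart row 3, RS - tile across columns 1-7 and work as-is.
Row 4: chart row 4, WS - tiled (columns 1-7): p p p p p p p; work from column 7 back to 1 with k<->p swapped.
Row 5: chart row 5, RS - tile across columns 1-7 and work as-is.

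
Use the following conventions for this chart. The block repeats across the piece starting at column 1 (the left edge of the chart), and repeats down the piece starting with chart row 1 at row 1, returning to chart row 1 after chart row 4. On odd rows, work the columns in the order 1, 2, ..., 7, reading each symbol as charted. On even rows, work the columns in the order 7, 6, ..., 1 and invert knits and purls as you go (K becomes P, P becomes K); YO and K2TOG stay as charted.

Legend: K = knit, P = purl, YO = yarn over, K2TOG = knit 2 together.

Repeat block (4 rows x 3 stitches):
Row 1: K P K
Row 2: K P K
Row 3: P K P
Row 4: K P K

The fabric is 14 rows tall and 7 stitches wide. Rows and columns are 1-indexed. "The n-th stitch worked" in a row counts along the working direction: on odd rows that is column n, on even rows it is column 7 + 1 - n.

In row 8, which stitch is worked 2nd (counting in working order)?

Stitch:
P

Derivation:
Row 8: (8-1) mod 4 = 3, so use chart row 4. Even row -> WS.
Chart row 4 tiled across columns 1-7: K P K K P K K
WS row: flip the tiled sequence (start at column 7) and apply K<->P; YO and K2TOG stay.
Row 8 as worked: P P K P P K P
Stitch 2 in working order -> P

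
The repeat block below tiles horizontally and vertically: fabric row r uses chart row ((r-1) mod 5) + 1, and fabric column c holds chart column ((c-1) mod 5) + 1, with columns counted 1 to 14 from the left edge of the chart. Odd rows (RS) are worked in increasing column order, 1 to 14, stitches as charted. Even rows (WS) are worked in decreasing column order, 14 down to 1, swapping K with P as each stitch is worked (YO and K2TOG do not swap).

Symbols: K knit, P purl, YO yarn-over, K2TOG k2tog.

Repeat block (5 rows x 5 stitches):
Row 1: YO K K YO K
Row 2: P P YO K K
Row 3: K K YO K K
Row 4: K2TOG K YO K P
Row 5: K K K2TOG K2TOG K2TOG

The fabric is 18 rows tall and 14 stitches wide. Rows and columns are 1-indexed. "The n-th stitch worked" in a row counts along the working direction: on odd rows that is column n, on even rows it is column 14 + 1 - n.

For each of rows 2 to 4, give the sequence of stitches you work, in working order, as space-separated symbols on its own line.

== ROWS AS WORKED ==
P YO K K P P YO K K P P YO K K
K K YO K K K K YO K K K K YO K
P YO P K2TOG K P YO P K2TOG K P YO P K2TOG

Derivation:
Row 2: chart row 2, WS - tiled (columns 1-14): P P YO K K P P YO K K P P YO K; work from column 14 back to 1 with K<->P swapped.
Row 3: chart row 3, RS - tile across columns 1-14 and work as-is.
Row 4: chart row 4, WS - tiled (columns 1-14): K2TOG K YO K P K2TOG K YO K P K2TOG K YO K; work from column 14 back to 1 with K<->P swapped.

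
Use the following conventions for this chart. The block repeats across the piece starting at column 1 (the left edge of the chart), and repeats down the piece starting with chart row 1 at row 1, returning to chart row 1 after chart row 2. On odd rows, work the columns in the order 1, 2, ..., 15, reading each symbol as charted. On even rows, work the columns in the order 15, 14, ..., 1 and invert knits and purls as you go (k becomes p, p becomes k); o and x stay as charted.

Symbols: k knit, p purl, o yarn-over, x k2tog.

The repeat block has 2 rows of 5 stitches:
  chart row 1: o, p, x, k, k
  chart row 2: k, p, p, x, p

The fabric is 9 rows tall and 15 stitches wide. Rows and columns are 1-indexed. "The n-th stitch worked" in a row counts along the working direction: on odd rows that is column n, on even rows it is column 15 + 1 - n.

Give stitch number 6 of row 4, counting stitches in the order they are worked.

== STITCH ==
k

Derivation:
Row 4: (4-1) mod 2 = 1, so use chart row 2. Even row -> WS.
Chart row 2 tiled across columns 1-15: k p p x p k p p x p k p p x p
Wrong side: read the tiled row from column 15 down to 1 and exchange k with p (leave o, x).
Row 4 as worked: k x k k p k x k k p k x k k p
The 6th stitch worked is k.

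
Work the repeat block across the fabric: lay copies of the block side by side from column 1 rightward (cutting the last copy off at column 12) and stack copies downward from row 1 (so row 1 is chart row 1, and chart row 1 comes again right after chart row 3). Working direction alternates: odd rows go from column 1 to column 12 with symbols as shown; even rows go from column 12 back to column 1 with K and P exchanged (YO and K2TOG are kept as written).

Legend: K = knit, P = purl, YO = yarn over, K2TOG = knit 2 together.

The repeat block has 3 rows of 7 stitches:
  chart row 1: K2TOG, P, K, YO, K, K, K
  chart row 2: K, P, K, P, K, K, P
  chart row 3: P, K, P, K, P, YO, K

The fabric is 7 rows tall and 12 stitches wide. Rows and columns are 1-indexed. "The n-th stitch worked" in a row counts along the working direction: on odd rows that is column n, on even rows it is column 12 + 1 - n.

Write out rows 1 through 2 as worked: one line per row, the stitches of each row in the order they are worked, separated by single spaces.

Row 1: chart row 1, RS - tile across columns 1-12 and work as-is.
Row 2: chart row 2, WS - tiled (columns 1-12): K P K P K K P K P K P K; work from column 12 back to 1 with K<->P swapped.

Result:
K2TOG P K YO K K K K2TOG P K YO K
P K P K P K P P K P K P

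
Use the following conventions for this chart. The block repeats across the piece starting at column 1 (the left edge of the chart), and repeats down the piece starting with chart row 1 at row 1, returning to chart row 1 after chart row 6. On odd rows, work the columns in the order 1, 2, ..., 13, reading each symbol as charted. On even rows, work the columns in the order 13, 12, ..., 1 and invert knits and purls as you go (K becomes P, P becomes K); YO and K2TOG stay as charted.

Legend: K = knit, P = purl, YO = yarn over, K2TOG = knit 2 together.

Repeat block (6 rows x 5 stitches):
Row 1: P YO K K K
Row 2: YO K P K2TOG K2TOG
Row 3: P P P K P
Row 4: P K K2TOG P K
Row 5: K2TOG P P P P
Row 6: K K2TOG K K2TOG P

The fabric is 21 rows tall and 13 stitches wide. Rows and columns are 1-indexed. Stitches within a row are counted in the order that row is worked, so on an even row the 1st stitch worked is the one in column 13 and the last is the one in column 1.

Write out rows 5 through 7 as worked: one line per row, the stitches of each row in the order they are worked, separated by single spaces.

== ROWS AS WORKED ==
K2TOG P P P P K2TOG P P P P K2TOG P P
P K2TOG P K K2TOG P K2TOG P K K2TOG P K2TOG P
P YO K K K P YO K K K P YO K

Derivation:
Row 5: chart row 5, RS - tile across columns 1-13 and work as-is.
Row 6: chart row 6, WS - tiled (columns 1-13): K K2TOG K K2TOG P K K2TOG K K2TOG P K K2TOG K; work from column 13 back to 1 with K<->P swapped.
Row 7: chart row 1, RS - tile across columns 1-13 and work as-is.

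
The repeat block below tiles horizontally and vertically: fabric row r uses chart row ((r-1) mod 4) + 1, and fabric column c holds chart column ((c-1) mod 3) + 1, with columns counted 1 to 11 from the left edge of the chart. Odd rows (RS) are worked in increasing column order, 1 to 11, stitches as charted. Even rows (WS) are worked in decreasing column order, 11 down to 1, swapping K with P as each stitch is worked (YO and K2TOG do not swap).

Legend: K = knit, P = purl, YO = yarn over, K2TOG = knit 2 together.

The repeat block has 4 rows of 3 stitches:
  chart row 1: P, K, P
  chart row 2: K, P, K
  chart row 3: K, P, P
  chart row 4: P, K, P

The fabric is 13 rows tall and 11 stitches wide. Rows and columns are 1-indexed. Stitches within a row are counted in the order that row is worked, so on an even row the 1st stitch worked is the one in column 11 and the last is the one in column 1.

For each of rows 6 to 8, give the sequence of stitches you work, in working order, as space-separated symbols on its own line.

Rows as worked:
K P P K P P K P P K P
K P P K P P K P P K P
P K K P K K P K K P K

Derivation:
Row 6: chart row 2, WS - tiled (columns 1-11): K P K K P K K P K K P; work from column 11 back to 1 with K<->P swapped.
Row 7: chart row 3, RS - tile across columns 1-11 and work as-is.
Row 8: chart row 4, WS - tiled (columns 1-11): P K P P K P P K P P K; work from column 11 back to 1 with K<->P swapped.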